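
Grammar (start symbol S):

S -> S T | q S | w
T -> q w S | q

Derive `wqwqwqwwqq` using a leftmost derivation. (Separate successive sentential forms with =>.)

S => ST   [S -> S T]
ST => wT   [S -> w]
wT => wqwS   [T -> q w S]
wqwS => wqwST   [S -> S T]
wqwST => wqwSTT   [S -> S T]
wqwSTT => wqwqSTT   [S -> q S]
wqwqSTT => wqwqSTTT   [S -> S T]
wqwqSTTT => wqwqwTTT   [S -> w]
wqwqwTTT => wqwqwqwSTT   [T -> q w S]
wqwqwqwSTT => wqwqwqwwTT   [S -> w]
wqwqwqwwTT => wqwqwqwwqT   [T -> q]
wqwqwqwwqT => wqwqwqwwqq   [T -> q]

S=>ST=>wT=>wqwS=>wqwST=>wqwSTT=>wqwqSTT=>wqwqSTTT=>wqwqwTTT=>wqwqwqwSTT=>wqwqwqwwTT=>wqwqwqwwqT=>wqwqwqwwqq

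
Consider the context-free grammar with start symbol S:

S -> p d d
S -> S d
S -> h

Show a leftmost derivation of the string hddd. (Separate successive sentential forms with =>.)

S => Sd => Sdd => Sddd => hddd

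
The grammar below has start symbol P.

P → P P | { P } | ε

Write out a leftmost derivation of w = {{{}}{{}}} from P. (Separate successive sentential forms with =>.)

P => {P}   [P → { P }]
{P} => {PP}   [P → P P]
{PP} => {PPP}   [P → P P]
{PPP} => {{P}PP}   [P → { P }]
{{P}PP} => {{PP}PP}   [P → P P]
{{PP}PP} => {{{P}P}PP}   [P → { P }]
{{{P}P}PP} => {{{}P}PP}   [P → ε]
{{{}P}PP} => {{{}}PP}   [P → ε]
{{{}}PP} => {{{}}{P}P}   [P → { P }]
{{{}}{P}P} => {{{}}{{P}}P}   [P → { P }]
{{{}}{{P}}P} => {{{}}{{}}P}   [P → ε]
{{{}}{{}}P} => {{{}}{{}}}   [P → ε]

P => {P} => {PP} => {PPP} => {{P}PP} => {{PP}PP} => {{{P}P}PP} => {{{}P}PP} => {{{}}PP} => {{{}}{P}P} => {{{}}{{P}}P} => {{{}}{{}}P} => {{{}}{{}}}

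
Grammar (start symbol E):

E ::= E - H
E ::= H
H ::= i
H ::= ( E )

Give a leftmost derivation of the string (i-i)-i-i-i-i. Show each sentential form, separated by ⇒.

E ⇒ E-H   [E ::= E - H]
E-H ⇒ E-H-H   [E ::= E - H]
E-H-H ⇒ E-H-H-H   [E ::= E - H]
E-H-H-H ⇒ E-H-H-H-H   [E ::= E - H]
E-H-H-H-H ⇒ H-H-H-H-H   [E ::= H]
H-H-H-H-H ⇒ (E)-H-H-H-H   [H ::= ( E )]
(E)-H-H-H-H ⇒ (E-H)-H-H-H-H   [E ::= E - H]
(E-H)-H-H-H-H ⇒ (H-H)-H-H-H-H   [E ::= H]
(H-H)-H-H-H-H ⇒ (i-H)-H-H-H-H   [H ::= i]
(i-H)-H-H-H-H ⇒ (i-i)-H-H-H-H   [H ::= i]
(i-i)-H-H-H-H ⇒ (i-i)-i-H-H-H   [H ::= i]
(i-i)-i-H-H-H ⇒ (i-i)-i-i-H-H   [H ::= i]
(i-i)-i-i-H-H ⇒ (i-i)-i-i-i-H   [H ::= i]
(i-i)-i-i-i-H ⇒ (i-i)-i-i-i-i   [H ::= i]

E ⇒ E-H ⇒ E-H-H ⇒ E-H-H-H ⇒ E-H-H-H-H ⇒ H-H-H-H-H ⇒ (E)-H-H-H-H ⇒ (E-H)-H-H-H-H ⇒ (H-H)-H-H-H-H ⇒ (i-H)-H-H-H-H ⇒ (i-i)-H-H-H-H ⇒ (i-i)-i-H-H-H ⇒ (i-i)-i-i-H-H ⇒ (i-i)-i-i-i-H ⇒ (i-i)-i-i-i-i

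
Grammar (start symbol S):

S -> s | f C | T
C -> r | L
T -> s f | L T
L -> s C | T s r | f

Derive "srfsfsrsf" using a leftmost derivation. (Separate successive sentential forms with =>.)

S => T => LT => TsrT => LTsrT => sCTsrT => srTsrT => srLTsrT => srfTsrT => srfsfsrT => srfsfsrsf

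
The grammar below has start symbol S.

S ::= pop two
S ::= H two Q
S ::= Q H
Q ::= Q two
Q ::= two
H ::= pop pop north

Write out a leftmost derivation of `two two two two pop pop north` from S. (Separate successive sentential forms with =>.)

S => Q H   [S ::= Q H]
Q H => Q two H   [Q ::= Q two]
Q two H => Q two two H   [Q ::= Q two]
Q two two H => Q two two two H   [Q ::= Q two]
Q two two two H => two two two two H   [Q ::= two]
two two two two H => two two two two pop pop north   [H ::= pop pop north]

S => Q H => Q two H => Q two two H => Q two two two H => two two two two H => two two two two pop pop north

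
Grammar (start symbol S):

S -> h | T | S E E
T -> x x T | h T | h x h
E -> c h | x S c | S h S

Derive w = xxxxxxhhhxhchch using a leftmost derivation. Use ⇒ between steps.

S ⇒ SEE ⇒ TEE ⇒ xxTEE ⇒ xxxxTEE ⇒ xxxxxxTEE ⇒ xxxxxxhTEE ⇒ xxxxxxhhTEE ⇒ xxxxxxhhhxhEE ⇒ xxxxxxhhhxhchE ⇒ xxxxxxhhhxhchch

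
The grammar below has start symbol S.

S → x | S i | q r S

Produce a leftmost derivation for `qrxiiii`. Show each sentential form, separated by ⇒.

S ⇒ Si ⇒ Sii ⇒ Siii ⇒ Siiii ⇒ qrSiiii ⇒ qrxiiii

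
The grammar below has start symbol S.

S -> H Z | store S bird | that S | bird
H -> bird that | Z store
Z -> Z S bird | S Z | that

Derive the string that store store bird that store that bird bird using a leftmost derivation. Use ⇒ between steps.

S ⇒ that S ⇒ that store S bird ⇒ that store store S bird bird ⇒ that store store H Z bird bird ⇒ that store store Z store Z bird bird ⇒ that store store S Z store Z bird bird ⇒ that store store bird Z store Z bird bird ⇒ that store store bird that store Z bird bird ⇒ that store store bird that store that bird bird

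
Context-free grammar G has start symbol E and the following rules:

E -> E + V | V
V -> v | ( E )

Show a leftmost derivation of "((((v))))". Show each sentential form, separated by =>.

E=>V=>(E)=>(V)=>((E))=>((V))=>(((E)))=>(((V)))=>((((E))))=>((((V))))=>((((v))))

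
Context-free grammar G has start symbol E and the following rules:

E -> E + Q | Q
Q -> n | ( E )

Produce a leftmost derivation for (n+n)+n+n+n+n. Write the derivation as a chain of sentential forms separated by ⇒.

E ⇒ E+Q ⇒ E+Q+Q ⇒ E+Q+Q+Q ⇒ E+Q+Q+Q+Q ⇒ Q+Q+Q+Q+Q ⇒ (E)+Q+Q+Q+Q ⇒ (E+Q)+Q+Q+Q+Q ⇒ (Q+Q)+Q+Q+Q+Q ⇒ (n+Q)+Q+Q+Q+Q ⇒ (n+n)+Q+Q+Q+Q ⇒ (n+n)+n+Q+Q+Q ⇒ (n+n)+n+n+Q+Q ⇒ (n+n)+n+n+n+Q ⇒ (n+n)+n+n+n+n

E ⇒ E+Q   [E -> E + Q]
E+Q ⇒ E+Q+Q   [E -> E + Q]
E+Q+Q ⇒ E+Q+Q+Q   [E -> E + Q]
E+Q+Q+Q ⇒ E+Q+Q+Q+Q   [E -> E + Q]
E+Q+Q+Q+Q ⇒ Q+Q+Q+Q+Q   [E -> Q]
Q+Q+Q+Q+Q ⇒ (E)+Q+Q+Q+Q   [Q -> ( E )]
(E)+Q+Q+Q+Q ⇒ (E+Q)+Q+Q+Q+Q   [E -> E + Q]
(E+Q)+Q+Q+Q+Q ⇒ (Q+Q)+Q+Q+Q+Q   [E -> Q]
(Q+Q)+Q+Q+Q+Q ⇒ (n+Q)+Q+Q+Q+Q   [Q -> n]
(n+Q)+Q+Q+Q+Q ⇒ (n+n)+Q+Q+Q+Q   [Q -> n]
(n+n)+Q+Q+Q+Q ⇒ (n+n)+n+Q+Q+Q   [Q -> n]
(n+n)+n+Q+Q+Q ⇒ (n+n)+n+n+Q+Q   [Q -> n]
(n+n)+n+n+Q+Q ⇒ (n+n)+n+n+n+Q   [Q -> n]
(n+n)+n+n+n+Q ⇒ (n+n)+n+n+n+n   [Q -> n]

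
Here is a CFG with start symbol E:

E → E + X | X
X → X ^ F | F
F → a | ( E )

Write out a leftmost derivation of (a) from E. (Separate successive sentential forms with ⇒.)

E ⇒ X   [E → X]
X ⇒ F   [X → F]
F ⇒ (E)   [F → ( E )]
(E) ⇒ (X)   [E → X]
(X) ⇒ (F)   [X → F]
(F) ⇒ (a)   [F → a]

E ⇒ X ⇒ F ⇒ (E) ⇒ (X) ⇒ (F) ⇒ (a)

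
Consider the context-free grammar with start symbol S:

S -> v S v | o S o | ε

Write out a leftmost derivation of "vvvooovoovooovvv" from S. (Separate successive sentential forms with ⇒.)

S⇒vSv⇒vvSvv⇒vvvSvvv⇒vvvoSovvv⇒vvvooSoovvv⇒vvvoooSooovvv⇒vvvooovSvooovvv⇒vvvooovoSovooovvv⇒vvvooovoovooovvv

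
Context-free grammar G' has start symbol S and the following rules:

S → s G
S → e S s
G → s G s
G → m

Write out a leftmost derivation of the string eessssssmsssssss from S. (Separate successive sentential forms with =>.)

S=>eSs=>eeSss=>eesGss=>eessGsss=>eesssGssss=>eessssGsssss=>eesssssGssssss=>eessssssGsssssss=>eessssssmsssssss

S => eSs   [S → e S s]
eSs => eeSss   [S → e S s]
eeSss => eesGss   [S → s G]
eesGss => eessGsss   [G → s G s]
eessGsss => eesssGssss   [G → s G s]
eesssGssss => eessssGsssss   [G → s G s]
eessssGsssss => eesssssGssssss   [G → s G s]
eesssssGssssss => eessssssGsssssss   [G → s G s]
eessssssGsssssss => eessssssmsssssss   [G → m]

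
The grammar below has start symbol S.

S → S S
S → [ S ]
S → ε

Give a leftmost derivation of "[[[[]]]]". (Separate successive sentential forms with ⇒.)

S ⇒ [S] ⇒ [[S]] ⇒ [[SS]] ⇒ [[[S]S]] ⇒ [[[SS]S]] ⇒ [[[[S]S]S]] ⇒ [[[[]S]S]] ⇒ [[[[]]S]] ⇒ [[[[]]]]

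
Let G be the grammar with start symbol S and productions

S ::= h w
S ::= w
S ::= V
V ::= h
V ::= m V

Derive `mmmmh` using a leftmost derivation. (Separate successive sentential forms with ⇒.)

S ⇒ V ⇒ mV ⇒ mmV ⇒ mmmV ⇒ mmmmV ⇒ mmmmh

S ⇒ V   [S ::= V]
V ⇒ mV   [V ::= m V]
mV ⇒ mmV   [V ::= m V]
mmV ⇒ mmmV   [V ::= m V]
mmmV ⇒ mmmmV   [V ::= m V]
mmmmV ⇒ mmmmh   [V ::= h]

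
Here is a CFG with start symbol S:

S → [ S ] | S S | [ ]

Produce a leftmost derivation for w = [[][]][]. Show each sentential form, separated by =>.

S=>SS=>[S]S=>[SS]S=>[[]S]S=>[[][]]S=>[[][]][]

S => SS   [S → S S]
SS => [S]S   [S → [ S ]]
[S]S => [SS]S   [S → S S]
[SS]S => [[]S]S   [S → [ ]]
[[]S]S => [[][]]S   [S → [ ]]
[[][]]S => [[][]][]   [S → [ ]]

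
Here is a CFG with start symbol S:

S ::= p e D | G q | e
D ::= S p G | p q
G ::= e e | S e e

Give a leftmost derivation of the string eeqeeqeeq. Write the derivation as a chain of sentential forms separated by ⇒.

S ⇒ Gq ⇒ Seeq ⇒ Gqeeq ⇒ Seeqeeq ⇒ Gqeeqeeq ⇒ eeqeeqeeq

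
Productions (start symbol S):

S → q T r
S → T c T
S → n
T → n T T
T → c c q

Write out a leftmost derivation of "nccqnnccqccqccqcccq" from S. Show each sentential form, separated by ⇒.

S⇒TcT⇒nTTcT⇒nccqTcT⇒nccqnTTcT⇒nccqnnTTTcT⇒nccqnnccqTTcT⇒nccqnnccqccqTcT⇒nccqnnccqccqccqcT⇒nccqnnccqccqccqcccq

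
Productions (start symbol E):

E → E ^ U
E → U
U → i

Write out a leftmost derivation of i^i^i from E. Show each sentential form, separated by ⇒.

E ⇒ E^U ⇒ E^U^U ⇒ U^U^U ⇒ i^U^U ⇒ i^i^U ⇒ i^i^i

E ⇒ E^U   [E → E ^ U]
E^U ⇒ E^U^U   [E → E ^ U]
E^U^U ⇒ U^U^U   [E → U]
U^U^U ⇒ i^U^U   [U → i]
i^U^U ⇒ i^i^U   [U → i]
i^i^U ⇒ i^i^i   [U → i]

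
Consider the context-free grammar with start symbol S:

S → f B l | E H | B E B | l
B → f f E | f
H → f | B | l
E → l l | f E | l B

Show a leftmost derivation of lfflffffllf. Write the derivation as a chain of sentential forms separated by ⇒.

S ⇒ EH ⇒ lBH ⇒ lffEH ⇒ lfflBH ⇒ lfflffEH ⇒ lfflfffEH ⇒ lfflffffEH ⇒ lfflffffllH ⇒ lfflffffllf

S ⇒ EH   [S → E H]
EH ⇒ lBH   [E → l B]
lBH ⇒ lffEH   [B → f f E]
lffEH ⇒ lfflBH   [E → l B]
lfflBH ⇒ lfflffEH   [B → f f E]
lfflffEH ⇒ lfflfffEH   [E → f E]
lfflfffEH ⇒ lfflffffEH   [E → f E]
lfflffffEH ⇒ lfflffffllH   [E → l l]
lfflffffllH ⇒ lfflffffllf   [H → f]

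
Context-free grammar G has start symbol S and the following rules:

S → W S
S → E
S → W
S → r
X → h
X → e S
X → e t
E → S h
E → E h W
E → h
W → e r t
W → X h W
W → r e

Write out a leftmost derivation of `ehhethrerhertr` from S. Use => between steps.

S => WS   [S → W S]
WS => XhWS   [W → X h W]
XhWS => eShWS   [X → e S]
eShWS => eWShWS   [S → W S]
eWShWS => eXhWShWS   [W → X h W]
eXhWShWS => ehhWShWS   [X → h]
ehhWShWS => ehhXhWShWS   [W → X h W]
ehhXhWShWS => ehhethWShWS   [X → e t]
ehhethWShWS => ehhethreShWS   [W → r e]
ehhethreShWS => ehhethrerhWS   [S → r]
ehhethrerhWS => ehhethrerhertS   [W → e r t]
ehhethrerhertS => ehhethrerhertr   [S → r]

S => WS => XhWS => eShWS => eWShWS => eXhWShWS => ehhWShWS => ehhXhWShWS => ehhethWShWS => ehhethreShWS => ehhethrerhWS => ehhethrerhertS => ehhethrerhertr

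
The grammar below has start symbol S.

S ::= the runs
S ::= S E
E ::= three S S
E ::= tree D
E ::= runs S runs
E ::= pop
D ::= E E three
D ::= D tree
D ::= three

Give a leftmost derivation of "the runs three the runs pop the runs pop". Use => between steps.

S => S E => S E E => the runs E E => the runs three S S E => the runs three S E S E => the runs three the runs E S E => the runs three the runs pop S E => the runs three the runs pop the runs E => the runs three the runs pop the runs pop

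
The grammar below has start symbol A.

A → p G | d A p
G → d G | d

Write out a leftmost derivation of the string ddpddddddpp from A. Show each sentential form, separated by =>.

A => dAp   [A → d A p]
dAp => ddApp   [A → d A p]
ddApp => ddpGpp   [A → p G]
ddpGpp => ddpdGpp   [G → d G]
ddpdGpp => ddpddGpp   [G → d G]
ddpddGpp => ddpdddGpp   [G → d G]
ddpdddGpp => ddpddddGpp   [G → d G]
ddpddddGpp => ddpdddddGpp   [G → d G]
ddpdddddGpp => ddpddddddpp   [G → d]

A => dAp => ddApp => ddpGpp => ddpdGpp => ddpddGpp => ddpdddGpp => ddpddddGpp => ddpdddddGpp => ddpddddddpp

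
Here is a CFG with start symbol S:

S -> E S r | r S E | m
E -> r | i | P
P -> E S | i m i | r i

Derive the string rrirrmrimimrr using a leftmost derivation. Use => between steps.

S => rSE   [S -> r S E]
rSE => rESrE   [S -> E S r]
rESrE => rPSrE   [E -> P]
rPSrE => rESSrE   [P -> E S]
rESSrE => rPSSrE   [E -> P]
rPSSrE => rriSSrE   [P -> r i]
rriSSrE => rrirSESrE   [S -> r S E]
rrirSESrE => rrirrSEESrE   [S -> r S E]
rrirrSEESrE => rrirrmEESrE   [S -> m]
rrirrmEESrE => rrirrmrESrE   [E -> r]
rrirrmrESrE => rrirrmrPSrE   [E -> P]
rrirrmrPSrE => rrirrmrimiSrE   [P -> i m i]
rrirrmrimiSrE => rrirrmrimimrE   [S -> m]
rrirrmrimimrE => rrirrmrimimrr   [E -> r]

S=>rSE=>rESrE=>rPSrE=>rESSrE=>rPSSrE=>rriSSrE=>rrirSESrE=>rrirrSEESrE=>rrirrmEESrE=>rrirrmrESrE=>rrirrmrPSrE=>rrirrmrimiSrE=>rrirrmrimimrE=>rrirrmrimimrr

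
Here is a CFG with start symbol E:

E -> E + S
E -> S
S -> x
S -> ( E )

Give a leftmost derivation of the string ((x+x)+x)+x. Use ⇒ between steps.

E ⇒ E+S ⇒ S+S ⇒ (E)+S ⇒ (E+S)+S ⇒ (S+S)+S ⇒ ((E)+S)+S ⇒ ((E+S)+S)+S ⇒ ((S+S)+S)+S ⇒ ((x+S)+S)+S ⇒ ((x+x)+S)+S ⇒ ((x+x)+x)+S ⇒ ((x+x)+x)+x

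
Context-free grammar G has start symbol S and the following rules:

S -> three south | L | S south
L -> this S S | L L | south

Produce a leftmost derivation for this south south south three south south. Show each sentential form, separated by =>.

S => L => L L => this S S L => this S south S L => this L south S L => this L L south S L => this south L south S L => this south south south S L => this south south south three south L => this south south south three south south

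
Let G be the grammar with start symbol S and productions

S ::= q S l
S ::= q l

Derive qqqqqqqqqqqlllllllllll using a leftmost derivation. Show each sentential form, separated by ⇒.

S ⇒ qSl   [S ::= q S l]
qSl ⇒ qqSll   [S ::= q S l]
qqSll ⇒ qqqSlll   [S ::= q S l]
qqqSlll ⇒ qqqqSllll   [S ::= q S l]
qqqqSllll ⇒ qqqqqSlllll   [S ::= q S l]
qqqqqSlllll ⇒ qqqqqqSllllll   [S ::= q S l]
qqqqqqSllllll ⇒ qqqqqqqSlllllll   [S ::= q S l]
qqqqqqqSlllllll ⇒ qqqqqqqqSllllllll   [S ::= q S l]
qqqqqqqqSllllllll ⇒ qqqqqqqqqSlllllllll   [S ::= q S l]
qqqqqqqqqSlllllllll ⇒ qqqqqqqqqqSllllllllll   [S ::= q S l]
qqqqqqqqqqSllllllllll ⇒ qqqqqqqqqqqlllllllllll   [S ::= q l]

S ⇒ qSl ⇒ qqSll ⇒ qqqSlll ⇒ qqqqSllll ⇒ qqqqqSlllll ⇒ qqqqqqSllllll ⇒ qqqqqqqSlllllll ⇒ qqqqqqqqSllllllll ⇒ qqqqqqqqqSlllllllll ⇒ qqqqqqqqqqSllllllllll ⇒ qqqqqqqqqqqlllllllllll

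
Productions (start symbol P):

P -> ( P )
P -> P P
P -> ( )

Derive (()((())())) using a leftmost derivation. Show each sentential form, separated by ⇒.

P ⇒ (P)   [P -> ( P )]
(P) ⇒ (PP)   [P -> P P]
(PP) ⇒ (()P)   [P -> ( )]
(()P) ⇒ (()(P))   [P -> ( P )]
(()(P)) ⇒ (()(PP))   [P -> P P]
(()(PP)) ⇒ (()((P)P))   [P -> ( P )]
(()((P)P)) ⇒ (()((())P))   [P -> ( )]
(()((())P)) ⇒ (()((())()))   [P -> ( )]

P ⇒ (P) ⇒ (PP) ⇒ (()P) ⇒ (()(P)) ⇒ (()(PP)) ⇒ (()((P)P)) ⇒ (()((())P)) ⇒ (()((())()))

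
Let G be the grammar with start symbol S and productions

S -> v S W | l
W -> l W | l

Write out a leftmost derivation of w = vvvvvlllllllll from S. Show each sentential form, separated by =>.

S=>vSW=>vvSWW=>vvvSWWW=>vvvvSWWWW=>vvvvvSWWWWW=>vvvvvlWWWWW=>vvvvvllWWWWW=>vvvvvlllWWWW=>vvvvvllllWWW=>vvvvvlllllWW=>vvvvvllllllW=>vvvvvlllllllW=>vvvvvllllllllW=>vvvvvlllllllll

S => vSW   [S -> v S W]
vSW => vvSWW   [S -> v S W]
vvSWW => vvvSWWW   [S -> v S W]
vvvSWWW => vvvvSWWWW   [S -> v S W]
vvvvSWWWW => vvvvvSWWWWW   [S -> v S W]
vvvvvSWWWWW => vvvvvlWWWWW   [S -> l]
vvvvvlWWWWW => vvvvvllWWWWW   [W -> l W]
vvvvvllWWWWW => vvvvvlllWWWW   [W -> l]
vvvvvlllWWWW => vvvvvllllWWW   [W -> l]
vvvvvllllWWW => vvvvvlllllWW   [W -> l]
vvvvvlllllWW => vvvvvllllllW   [W -> l]
vvvvvllllllW => vvvvvlllllllW   [W -> l W]
vvvvvlllllllW => vvvvvllllllllW   [W -> l W]
vvvvvllllllllW => vvvvvlllllllll   [W -> l]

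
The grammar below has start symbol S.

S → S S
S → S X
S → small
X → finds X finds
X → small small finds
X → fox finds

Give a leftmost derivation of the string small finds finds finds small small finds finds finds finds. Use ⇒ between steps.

S ⇒ S X ⇒ small X ⇒ small finds X finds ⇒ small finds finds X finds finds ⇒ small finds finds finds X finds finds finds ⇒ small finds finds finds small small finds finds finds finds

S ⇒ S X   [S → S X]
S X ⇒ small X   [S → small]
small X ⇒ small finds X finds   [X → finds X finds]
small finds X finds ⇒ small finds finds X finds finds   [X → finds X finds]
small finds finds X finds finds ⇒ small finds finds finds X finds finds finds   [X → finds X finds]
small finds finds finds X finds finds finds ⇒ small finds finds finds small small finds finds finds finds   [X → small small finds]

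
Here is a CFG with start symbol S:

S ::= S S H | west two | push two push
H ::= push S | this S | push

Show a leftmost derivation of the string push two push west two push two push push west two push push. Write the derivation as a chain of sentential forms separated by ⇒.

S ⇒ S S H   [S ::= S S H]
S S H ⇒ push two push S H   [S ::= push two push]
push two push S H ⇒ push two push S S H H   [S ::= S S H]
push two push S S H H ⇒ push two push S S H S H H   [S ::= S S H]
push two push S S H S H H ⇒ push two push west two S H S H H   [S ::= west two]
push two push west two S H S H H ⇒ push two push west two push two push H S H H   [S ::= push two push]
push two push west two push two push H S H H ⇒ push two push west two push two push push S H H   [H ::= push]
push two push west two push two push push S H H ⇒ push two push west two push two push push west two H H   [S ::= west two]
push two push west two push two push push west two H H ⇒ push two push west two push two push push west two push H   [H ::= push]
push two push west two push two push push west two push H ⇒ push two push west two push two push push west two push push   [H ::= push]

S ⇒ S S H ⇒ push two push S H ⇒ push two push S S H H ⇒ push two push S S H S H H ⇒ push two push west two S H S H H ⇒ push two push west two push two push H S H H ⇒ push two push west two push two push push S H H ⇒ push two push west two push two push push west two H H ⇒ push two push west two push two push push west two push H ⇒ push two push west two push two push push west two push push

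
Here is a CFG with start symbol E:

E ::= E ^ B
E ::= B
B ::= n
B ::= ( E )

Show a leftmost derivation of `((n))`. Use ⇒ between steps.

E ⇒ B   [E ::= B]
B ⇒ (E)   [B ::= ( E )]
(E) ⇒ (B)   [E ::= B]
(B) ⇒ ((E))   [B ::= ( E )]
((E)) ⇒ ((B))   [E ::= B]
((B)) ⇒ ((n))   [B ::= n]

E ⇒ B ⇒ (E) ⇒ (B) ⇒ ((E)) ⇒ ((B)) ⇒ ((n))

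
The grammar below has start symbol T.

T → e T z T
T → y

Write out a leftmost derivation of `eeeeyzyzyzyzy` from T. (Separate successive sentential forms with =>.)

T=>eTzT=>eeTzTzT=>eeeTzTzTzT=>eeeeTzTzTzTzT=>eeeeyzTzTzTzT=>eeeeyzyzTzTzT=>eeeeyzyzyzTzT=>eeeeyzyzyzyzT=>eeeeyzyzyzyzy

T => eTzT   [T → e T z T]
eTzT => eeTzTzT   [T → e T z T]
eeTzTzT => eeeTzTzTzT   [T → e T z T]
eeeTzTzTzT => eeeeTzTzTzTzT   [T → e T z T]
eeeeTzTzTzTzT => eeeeyzTzTzTzT   [T → y]
eeeeyzTzTzTzT => eeeeyzyzTzTzT   [T → y]
eeeeyzyzTzTzT => eeeeyzyzyzTzT   [T → y]
eeeeyzyzyzTzT => eeeeyzyzyzyzT   [T → y]
eeeeyzyzyzyzT => eeeeyzyzyzyzy   [T → y]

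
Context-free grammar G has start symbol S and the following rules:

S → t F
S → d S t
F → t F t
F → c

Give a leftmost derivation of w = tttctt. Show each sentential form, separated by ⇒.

S ⇒ tF   [S → t F]
tF ⇒ ttFt   [F → t F t]
ttFt ⇒ tttFtt   [F → t F t]
tttFtt ⇒ tttctt   [F → c]

S ⇒ tF ⇒ ttFt ⇒ tttFtt ⇒ tttctt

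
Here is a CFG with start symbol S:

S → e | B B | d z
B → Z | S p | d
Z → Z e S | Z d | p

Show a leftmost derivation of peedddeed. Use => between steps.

S=>BB=>ZB=>ZeSB=>ZdeSB=>ZddeSB=>ZdddeSB=>ZeSdddeSB=>peSdddeSB=>peedddeSB=>peedddeeB=>peedddeed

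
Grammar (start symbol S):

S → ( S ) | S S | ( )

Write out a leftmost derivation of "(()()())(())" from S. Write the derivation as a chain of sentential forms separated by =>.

S => SS   [S → S S]
SS => (S)S   [S → ( S )]
(S)S => (SS)S   [S → S S]
(SS)S => (()S)S   [S → ( )]
(()S)S => (()SS)S   [S → S S]
(()SS)S => (()()S)S   [S → ( )]
(()()S)S => (()()())S   [S → ( )]
(()()())S => (()()())(S)   [S → ( S )]
(()()())(S) => (()()())(())   [S → ( )]

S=>SS=>(S)S=>(SS)S=>(()S)S=>(()SS)S=>(()()S)S=>(()()())S=>(()()())(S)=>(()()())(())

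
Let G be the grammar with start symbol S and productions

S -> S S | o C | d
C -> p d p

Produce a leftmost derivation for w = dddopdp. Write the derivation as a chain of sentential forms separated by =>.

S => SS   [S -> S S]
SS => dS   [S -> d]
dS => dSS   [S -> S S]
dSS => dSSS   [S -> S S]
dSSS => ddSS   [S -> d]
ddSS => dddS   [S -> d]
dddS => dddoC   [S -> o C]
dddoC => dddopdp   [C -> p d p]

S=>SS=>dS=>dSS=>dSSS=>ddSS=>dddS=>dddoC=>dddopdp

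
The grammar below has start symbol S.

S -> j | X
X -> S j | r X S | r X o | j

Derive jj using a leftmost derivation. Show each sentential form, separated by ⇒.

S ⇒ X ⇒ Sj ⇒ jj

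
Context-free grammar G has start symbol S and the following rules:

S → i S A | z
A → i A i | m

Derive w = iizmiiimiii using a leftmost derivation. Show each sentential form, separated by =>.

S => iSA   [S → i S A]
iSA => iiSAA   [S → i S A]
iiSAA => iizAA   [S → z]
iizAA => iizmA   [A → m]
iizmA => iizmiAi   [A → i A i]
iizmiAi => iizmiiAii   [A → i A i]
iizmiiAii => iizmiiiAiii   [A → i A i]
iizmiiiAiii => iizmiiimiii   [A → m]

S => iSA => iiSAA => iizAA => iizmA => iizmiAi => iizmiiAii => iizmiiiAiii => iizmiiimiii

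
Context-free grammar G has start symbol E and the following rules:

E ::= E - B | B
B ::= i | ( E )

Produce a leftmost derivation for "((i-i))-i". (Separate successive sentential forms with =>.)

E => E-B => B-B => (E)-B => (B)-B => ((E))-B => ((E-B))-B => ((B-B))-B => ((i-B))-B => ((i-i))-B => ((i-i))-i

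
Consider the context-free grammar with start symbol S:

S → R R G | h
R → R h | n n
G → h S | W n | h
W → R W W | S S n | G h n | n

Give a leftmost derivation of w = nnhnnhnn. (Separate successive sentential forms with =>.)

S=>RRG=>RhRG=>nnhRG=>nnhRhG=>nnhnnhG=>nnhnnhWn=>nnhnnhnn

S => RRG   [S → R R G]
RRG => RhRG   [R → R h]
RhRG => nnhRG   [R → n n]
nnhRG => nnhRhG   [R → R h]
nnhRhG => nnhnnhG   [R → n n]
nnhnnhG => nnhnnhWn   [G → W n]
nnhnnhWn => nnhnnhnn   [W → n]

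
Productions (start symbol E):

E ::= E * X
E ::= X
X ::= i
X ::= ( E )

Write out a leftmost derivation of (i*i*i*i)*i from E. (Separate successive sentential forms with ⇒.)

E ⇒ E*X ⇒ X*X ⇒ (E)*X ⇒ (E*X)*X ⇒ (E*X*X)*X ⇒ (E*X*X*X)*X ⇒ (X*X*X*X)*X ⇒ (i*X*X*X)*X ⇒ (i*i*X*X)*X ⇒ (i*i*i*X)*X ⇒ (i*i*i*i)*X ⇒ (i*i*i*i)*i

E ⇒ E*X   [E ::= E * X]
E*X ⇒ X*X   [E ::= X]
X*X ⇒ (E)*X   [X ::= ( E )]
(E)*X ⇒ (E*X)*X   [E ::= E * X]
(E*X)*X ⇒ (E*X*X)*X   [E ::= E * X]
(E*X*X)*X ⇒ (E*X*X*X)*X   [E ::= E * X]
(E*X*X*X)*X ⇒ (X*X*X*X)*X   [E ::= X]
(X*X*X*X)*X ⇒ (i*X*X*X)*X   [X ::= i]
(i*X*X*X)*X ⇒ (i*i*X*X)*X   [X ::= i]
(i*i*X*X)*X ⇒ (i*i*i*X)*X   [X ::= i]
(i*i*i*X)*X ⇒ (i*i*i*i)*X   [X ::= i]
(i*i*i*i)*X ⇒ (i*i*i*i)*i   [X ::= i]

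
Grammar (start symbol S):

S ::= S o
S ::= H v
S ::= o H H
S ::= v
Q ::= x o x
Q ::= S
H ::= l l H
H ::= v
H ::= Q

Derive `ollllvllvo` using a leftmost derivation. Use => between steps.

S=>So=>oHHo=>ollHHo=>ollllHHo=>ollllvHo=>ollllvllHo=>ollllvllvo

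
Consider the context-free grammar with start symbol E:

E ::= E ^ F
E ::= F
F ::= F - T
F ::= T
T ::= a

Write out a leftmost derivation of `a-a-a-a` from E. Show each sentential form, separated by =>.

E=>F=>F-T=>F-T-T=>F-T-T-T=>T-T-T-T=>a-T-T-T=>a-a-T-T=>a-a-a-T=>a-a-a-a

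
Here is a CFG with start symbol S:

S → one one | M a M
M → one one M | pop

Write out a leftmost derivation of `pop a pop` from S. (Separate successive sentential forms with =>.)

S => M a M => pop a M => pop a pop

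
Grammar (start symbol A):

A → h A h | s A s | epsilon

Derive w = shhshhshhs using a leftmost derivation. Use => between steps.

A => sAs => shAhs => shhAhhs => shhsAshhs => shhshAhshhs => shhshhshhs

A => sAs   [A → s A s]
sAs => shAhs   [A → h A h]
shAhs => shhAhhs   [A → h A h]
shhAhhs => shhsAshhs   [A → s A s]
shhsAshhs => shhshAhshhs   [A → h A h]
shhshAhshhs => shhshhshhs   [A → epsilon]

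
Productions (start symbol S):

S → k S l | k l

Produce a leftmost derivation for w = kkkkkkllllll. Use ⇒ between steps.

S ⇒ kSl ⇒ kkSll ⇒ kkkSlll ⇒ kkkkSllll ⇒ kkkkkSlllll ⇒ kkkkkkllllll

S ⇒ kSl   [S → k S l]
kSl ⇒ kkSll   [S → k S l]
kkSll ⇒ kkkSlll   [S → k S l]
kkkSlll ⇒ kkkkSllll   [S → k S l]
kkkkSllll ⇒ kkkkkSlllll   [S → k S l]
kkkkkSlllll ⇒ kkkkkkllllll   [S → k l]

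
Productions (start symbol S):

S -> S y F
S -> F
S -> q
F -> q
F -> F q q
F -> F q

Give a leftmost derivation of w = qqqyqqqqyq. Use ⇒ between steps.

S ⇒ SyF   [S -> S y F]
SyF ⇒ SyFyF   [S -> S y F]
SyFyF ⇒ FyFyF   [S -> F]
FyFyF ⇒ FqqyFyF   [F -> F q q]
FqqyFyF ⇒ qqqyFyF   [F -> q]
qqqyFyF ⇒ qqqyFqqyF   [F -> F q q]
qqqyFqqyF ⇒ qqqyFqqqyF   [F -> F q]
qqqyFqqqyF ⇒ qqqyqqqqyF   [F -> q]
qqqyqqqqyF ⇒ qqqyqqqqyq   [F -> q]

S⇒SyF⇒SyFyF⇒FyFyF⇒FqqyFyF⇒qqqyFyF⇒qqqyFqqyF⇒qqqyFqqqyF⇒qqqyqqqqyF⇒qqqyqqqqyq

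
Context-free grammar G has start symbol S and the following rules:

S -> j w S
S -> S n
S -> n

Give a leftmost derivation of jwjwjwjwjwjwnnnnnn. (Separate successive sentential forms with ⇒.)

S ⇒ jwS ⇒ jwjwS ⇒ jwjwSn ⇒ jwjwjwSn ⇒ jwjwjwjwSn ⇒ jwjwjwjwSnn ⇒ jwjwjwjwjwSnn ⇒ jwjwjwjwjwSnnn ⇒ jwjwjwjwjwSnnnn ⇒ jwjwjwjwjwSnnnnn ⇒ jwjwjwjwjwjwSnnnnn ⇒ jwjwjwjwjwjwnnnnnn

S ⇒ jwS   [S -> j w S]
jwS ⇒ jwjwS   [S -> j w S]
jwjwS ⇒ jwjwSn   [S -> S n]
jwjwSn ⇒ jwjwjwSn   [S -> j w S]
jwjwjwSn ⇒ jwjwjwjwSn   [S -> j w S]
jwjwjwjwSn ⇒ jwjwjwjwSnn   [S -> S n]
jwjwjwjwSnn ⇒ jwjwjwjwjwSnn   [S -> j w S]
jwjwjwjwjwSnn ⇒ jwjwjwjwjwSnnn   [S -> S n]
jwjwjwjwjwSnnn ⇒ jwjwjwjwjwSnnnn   [S -> S n]
jwjwjwjwjwSnnnn ⇒ jwjwjwjwjwSnnnnn   [S -> S n]
jwjwjwjwjwSnnnnn ⇒ jwjwjwjwjwjwSnnnnn   [S -> j w S]
jwjwjwjwjwjwSnnnnn ⇒ jwjwjwjwjwjwnnnnnn   [S -> n]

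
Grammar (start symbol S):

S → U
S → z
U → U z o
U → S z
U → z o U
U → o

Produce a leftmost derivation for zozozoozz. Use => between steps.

S => U => Sz => Uz => Szz => Uzz => zoUzz => zozoUzz => zozozoUzz => zozozoozz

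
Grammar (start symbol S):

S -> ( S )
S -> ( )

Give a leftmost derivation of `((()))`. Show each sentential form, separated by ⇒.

S ⇒ (S)   [S -> ( S )]
(S) ⇒ ((S))   [S -> ( S )]
((S)) ⇒ ((()))   [S -> ( )]

S ⇒ (S) ⇒ ((S)) ⇒ ((()))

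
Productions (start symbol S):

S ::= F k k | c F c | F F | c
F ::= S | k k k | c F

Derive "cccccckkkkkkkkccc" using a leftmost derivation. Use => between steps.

S => cFc   [S ::= c F c]
cFc => cSc   [F ::= S]
cSc => ccFcc   [S ::= c F c]
ccFcc => cccFcc   [F ::= c F]
cccFcc => cccScc   [F ::= S]
cccScc => ccccFccc   [S ::= c F c]
ccccFccc => cccccFccc   [F ::= c F]
cccccFccc => cccccSccc   [F ::= S]
cccccSccc => cccccFkkccc   [S ::= F k k]
cccccFkkccc => cccccSkkccc   [F ::= S]
cccccSkkccc => cccccFFkkccc   [S ::= F F]
cccccFFkkccc => ccccccFFkkccc   [F ::= c F]
ccccccFFkkccc => cccccckkkFkkccc   [F ::= k k k]
cccccckkkFkkccc => cccccckkkkkkkkccc   [F ::= k k k]

S => cFc => cSc => ccFcc => cccFcc => cccScc => ccccFccc => cccccFccc => cccccSccc => cccccFkkccc => cccccSkkccc => cccccFFkkccc => ccccccFFkkccc => cccccckkkFkkccc => cccccckkkkkkkkccc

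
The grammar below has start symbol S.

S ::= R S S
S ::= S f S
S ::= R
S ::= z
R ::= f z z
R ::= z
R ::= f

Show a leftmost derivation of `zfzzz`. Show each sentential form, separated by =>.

S=>RSS=>zSS=>zRS=>zfzzS=>zfzzz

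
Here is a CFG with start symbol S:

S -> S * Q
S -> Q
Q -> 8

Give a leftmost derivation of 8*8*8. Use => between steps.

S => S*Q   [S -> S * Q]
S*Q => S*Q*Q   [S -> S * Q]
S*Q*Q => Q*Q*Q   [S -> Q]
Q*Q*Q => 8*Q*Q   [Q -> 8]
8*Q*Q => 8*8*Q   [Q -> 8]
8*8*Q => 8*8*8   [Q -> 8]

S=>S*Q=>S*Q*Q=>Q*Q*Q=>8*Q*Q=>8*8*Q=>8*8*8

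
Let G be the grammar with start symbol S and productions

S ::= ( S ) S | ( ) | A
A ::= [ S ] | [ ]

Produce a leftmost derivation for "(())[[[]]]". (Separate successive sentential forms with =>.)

S => (S)S   [S ::= ( S ) S]
(S)S => (())S   [S ::= ( )]
(())S => (())A   [S ::= A]
(())A => (())[S]   [A ::= [ S ]]
(())[S] => (())[A]   [S ::= A]
(())[A] => (())[[S]]   [A ::= [ S ]]
(())[[S]] => (())[[A]]   [S ::= A]
(())[[A]] => (())[[[]]]   [A ::= [ ]]

S=>(S)S=>(())S=>(())A=>(())[S]=>(())[A]=>(())[[S]]=>(())[[A]]=>(())[[[]]]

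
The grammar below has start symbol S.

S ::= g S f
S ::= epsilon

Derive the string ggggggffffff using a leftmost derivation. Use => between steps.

S => gSf   [S ::= g S f]
gSf => ggSff   [S ::= g S f]
ggSff => gggSfff   [S ::= g S f]
gggSfff => ggggSffff   [S ::= g S f]
ggggSffff => gggggSfffff   [S ::= g S f]
gggggSfffff => ggggggSffffff   [S ::= g S f]
ggggggSffffff => ggggggffffff   [S ::= epsilon]

S => gSf => ggSff => gggSfff => ggggSffff => gggggSfffff => ggggggSffffff => ggggggffffff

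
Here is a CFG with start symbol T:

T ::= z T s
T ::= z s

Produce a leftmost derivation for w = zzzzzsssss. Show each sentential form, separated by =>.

T=>zTs=>zzTss=>zzzTsss=>zzzzTssss=>zzzzzsssss

T => zTs   [T ::= z T s]
zTs => zzTss   [T ::= z T s]
zzTss => zzzTsss   [T ::= z T s]
zzzTsss => zzzzTssss   [T ::= z T s]
zzzzTssss => zzzzzsssss   [T ::= z s]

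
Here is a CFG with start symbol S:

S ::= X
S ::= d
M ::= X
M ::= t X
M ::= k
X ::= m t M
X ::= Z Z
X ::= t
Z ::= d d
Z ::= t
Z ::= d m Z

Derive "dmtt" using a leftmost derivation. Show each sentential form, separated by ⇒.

S⇒X⇒ZZ⇒dmZZ⇒dmtZ⇒dmtt

S ⇒ X   [S ::= X]
X ⇒ ZZ   [X ::= Z Z]
ZZ ⇒ dmZZ   [Z ::= d m Z]
dmZZ ⇒ dmtZ   [Z ::= t]
dmtZ ⇒ dmtt   [Z ::= t]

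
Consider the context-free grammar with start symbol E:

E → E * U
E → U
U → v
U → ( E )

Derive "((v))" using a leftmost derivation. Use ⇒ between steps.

E ⇒ U ⇒ (E) ⇒ (U) ⇒ ((E)) ⇒ ((U)) ⇒ ((v))

E ⇒ U   [E → U]
U ⇒ (E)   [U → ( E )]
(E) ⇒ (U)   [E → U]
(U) ⇒ ((E))   [U → ( E )]
((E)) ⇒ ((U))   [E → U]
((U)) ⇒ ((v))   [U → v]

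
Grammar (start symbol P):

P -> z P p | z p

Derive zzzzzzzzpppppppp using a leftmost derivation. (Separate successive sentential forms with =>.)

P => zPp => zzPpp => zzzPppp => zzzzPpppp => zzzzzPppppp => zzzzzzPpppppp => zzzzzzzPppppppp => zzzzzzzzpppppppp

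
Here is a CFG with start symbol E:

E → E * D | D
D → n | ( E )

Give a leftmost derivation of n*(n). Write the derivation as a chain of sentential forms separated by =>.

E=>E*D=>D*D=>n*D=>n*(E)=>n*(D)=>n*(n)

E => E*D   [E → E * D]
E*D => D*D   [E → D]
D*D => n*D   [D → n]
n*D => n*(E)   [D → ( E )]
n*(E) => n*(D)   [E → D]
n*(D) => n*(n)   [D → n]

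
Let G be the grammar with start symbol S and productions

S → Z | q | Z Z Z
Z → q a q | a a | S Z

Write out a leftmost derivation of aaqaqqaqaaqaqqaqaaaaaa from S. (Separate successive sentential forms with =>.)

S => ZZZ => SZZZ => ZZZZZZ => SZZZZZZ => ZZZZZZZZZ => aaZZZZZZZZ => aaqaqZZZZZZZ => aaqaqqaqZZZZZZ => aaqaqqaqaaZZZZZ => aaqaqqaqaaqaqZZZZ => aaqaqqaqaaqaqqaqZZZ => aaqaqqaqaaqaqqaqaaZZ => aaqaqqaqaaqaqqaqaaaaZ => aaqaqqaqaaqaqqaqaaaaaa

S => ZZZ   [S → Z Z Z]
ZZZ => SZZZ   [Z → S Z]
SZZZ => ZZZZZZ   [S → Z Z Z]
ZZZZZZ => SZZZZZZ   [Z → S Z]
SZZZZZZ => ZZZZZZZZZ   [S → Z Z Z]
ZZZZZZZZZ => aaZZZZZZZZ   [Z → a a]
aaZZZZZZZZ => aaqaqZZZZZZZ   [Z → q a q]
aaqaqZZZZZZZ => aaqaqqaqZZZZZZ   [Z → q a q]
aaqaqqaqZZZZZZ => aaqaqqaqaaZZZZZ   [Z → a a]
aaqaqqaqaaZZZZZ => aaqaqqaqaaqaqZZZZ   [Z → q a q]
aaqaqqaqaaqaqZZZZ => aaqaqqaqaaqaqqaqZZZ   [Z → q a q]
aaqaqqaqaaqaqqaqZZZ => aaqaqqaqaaqaqqaqaaZZ   [Z → a a]
aaqaqqaqaaqaqqaqaaZZ => aaqaqqaqaaqaqqaqaaaaZ   [Z → a a]
aaqaqqaqaaqaqqaqaaaaZ => aaqaqqaqaaqaqqaqaaaaaa   [Z → a a]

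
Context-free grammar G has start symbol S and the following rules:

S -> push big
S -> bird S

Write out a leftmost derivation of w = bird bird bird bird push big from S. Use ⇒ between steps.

S ⇒ bird S ⇒ bird bird S ⇒ bird bird bird S ⇒ bird bird bird bird S ⇒ bird bird bird bird push big

S ⇒ bird S   [S -> bird S]
bird S ⇒ bird bird S   [S -> bird S]
bird bird S ⇒ bird bird bird S   [S -> bird S]
bird bird bird S ⇒ bird bird bird bird S   [S -> bird S]
bird bird bird bird S ⇒ bird bird bird bird push big   [S -> push big]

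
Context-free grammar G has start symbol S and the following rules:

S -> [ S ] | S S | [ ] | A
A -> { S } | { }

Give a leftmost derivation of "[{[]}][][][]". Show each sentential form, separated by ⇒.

S ⇒ SS ⇒ SSS ⇒ SSSS ⇒ [S]SSS ⇒ [A]SSS ⇒ [{S}]SSS ⇒ [{[]}]SSS ⇒ [{[]}][]SS ⇒ [{[]}][][]S ⇒ [{[]}][][][]

S ⇒ SS   [S -> S S]
SS ⇒ SSS   [S -> S S]
SSS ⇒ SSSS   [S -> S S]
SSSS ⇒ [S]SSS   [S -> [ S ]]
[S]SSS ⇒ [A]SSS   [S -> A]
[A]SSS ⇒ [{S}]SSS   [A -> { S }]
[{S}]SSS ⇒ [{[]}]SSS   [S -> [ ]]
[{[]}]SSS ⇒ [{[]}][]SS   [S -> [ ]]
[{[]}][]SS ⇒ [{[]}][][]S   [S -> [ ]]
[{[]}][][]S ⇒ [{[]}][][][]   [S -> [ ]]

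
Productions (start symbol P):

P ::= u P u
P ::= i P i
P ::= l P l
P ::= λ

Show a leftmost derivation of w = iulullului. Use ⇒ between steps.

P ⇒ iPi   [P ::= i P i]
iPi ⇒ iuPui   [P ::= u P u]
iuPui ⇒ iulPlui   [P ::= l P l]
iulPlui ⇒ iuluPului   [P ::= u P u]
iuluPului ⇒ iululPlului   [P ::= l P l]
iululPlului ⇒ iulullului   [P ::= λ]

P ⇒ iPi ⇒ iuPui ⇒ iulPlui ⇒ iuluPului ⇒ iululPlului ⇒ iulullului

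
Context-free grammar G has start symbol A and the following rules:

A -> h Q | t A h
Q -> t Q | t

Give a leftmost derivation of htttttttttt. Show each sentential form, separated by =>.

A => hQ   [A -> h Q]
hQ => htQ   [Q -> t Q]
htQ => httQ   [Q -> t Q]
httQ => htttQ   [Q -> t Q]
htttQ => httttQ   [Q -> t Q]
httttQ => htttttQ   [Q -> t Q]
htttttQ => httttttQ   [Q -> t Q]
httttttQ => htttttttQ   [Q -> t Q]
htttttttQ => httttttttQ   [Q -> t Q]
httttttttQ => htttttttttQ   [Q -> t Q]
htttttttttQ => htttttttttt   [Q -> t]

A => hQ => htQ => httQ => htttQ => httttQ => htttttQ => httttttQ => htttttttQ => httttttttQ => htttttttttQ => htttttttttt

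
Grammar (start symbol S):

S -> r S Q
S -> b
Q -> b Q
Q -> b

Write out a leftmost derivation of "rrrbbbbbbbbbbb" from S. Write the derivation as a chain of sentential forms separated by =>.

S => rSQ => rrSQQ => rrrSQQQ => rrrbQQQ => rrrbbQQQ => rrrbbbQQQ => rrrbbbbQQQ => rrrbbbbbQQQ => rrrbbbbbbQQ => rrrbbbbbbbQQ => rrrbbbbbbbbQ => rrrbbbbbbbbbQ => rrrbbbbbbbbbbQ => rrrbbbbbbbbbbb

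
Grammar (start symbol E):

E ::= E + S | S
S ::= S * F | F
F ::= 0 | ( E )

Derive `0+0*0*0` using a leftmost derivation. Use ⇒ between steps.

E ⇒ E+S ⇒ S+S ⇒ F+S ⇒ 0+S ⇒ 0+S*F ⇒ 0+S*F*F ⇒ 0+F*F*F ⇒ 0+0*F*F ⇒ 0+0*0*F ⇒ 0+0*0*0

E ⇒ E+S   [E ::= E + S]
E+S ⇒ S+S   [E ::= S]
S+S ⇒ F+S   [S ::= F]
F+S ⇒ 0+S   [F ::= 0]
0+S ⇒ 0+S*F   [S ::= S * F]
0+S*F ⇒ 0+S*F*F   [S ::= S * F]
0+S*F*F ⇒ 0+F*F*F   [S ::= F]
0+F*F*F ⇒ 0+0*F*F   [F ::= 0]
0+0*F*F ⇒ 0+0*0*F   [F ::= 0]
0+0*0*F ⇒ 0+0*0*0   [F ::= 0]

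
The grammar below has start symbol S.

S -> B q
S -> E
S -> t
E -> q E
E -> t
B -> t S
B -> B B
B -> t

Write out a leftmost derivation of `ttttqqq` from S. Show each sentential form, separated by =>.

S=>Bq=>tSq=>tBqq=>ttSqq=>ttBqqq=>tttSqqq=>tttEqqq=>ttttqqq

S => Bq   [S -> B q]
Bq => tSq   [B -> t S]
tSq => tBqq   [S -> B q]
tBqq => ttSqq   [B -> t S]
ttSqq => ttBqqq   [S -> B q]
ttBqqq => tttSqqq   [B -> t S]
tttSqqq => tttEqqq   [S -> E]
tttEqqq => ttttqqq   [E -> t]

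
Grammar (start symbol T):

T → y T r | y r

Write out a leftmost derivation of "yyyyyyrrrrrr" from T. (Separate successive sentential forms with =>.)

T => yTr => yyTrr => yyyTrrr => yyyyTrrrr => yyyyyTrrrrr => yyyyyyrrrrrr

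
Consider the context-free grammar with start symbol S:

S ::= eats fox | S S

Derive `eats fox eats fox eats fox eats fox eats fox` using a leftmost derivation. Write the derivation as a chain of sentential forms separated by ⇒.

S ⇒ S S   [S ::= S S]
S S ⇒ S S S   [S ::= S S]
S S S ⇒ eats fox S S   [S ::= eats fox]
eats fox S S ⇒ eats fox S S S   [S ::= S S]
eats fox S S S ⇒ eats fox eats fox S S   [S ::= eats fox]
eats fox eats fox S S ⇒ eats fox eats fox S S S   [S ::= S S]
eats fox eats fox S S S ⇒ eats fox eats fox eats fox S S   [S ::= eats fox]
eats fox eats fox eats fox S S ⇒ eats fox eats fox eats fox eats fox S   [S ::= eats fox]
eats fox eats fox eats fox eats fox S ⇒ eats fox eats fox eats fox eats fox eats fox   [S ::= eats fox]

S ⇒ S S ⇒ S S S ⇒ eats fox S S ⇒ eats fox S S S ⇒ eats fox eats fox S S ⇒ eats fox eats fox S S S ⇒ eats fox eats fox eats fox S S ⇒ eats fox eats fox eats fox eats fox S ⇒ eats fox eats fox eats fox eats fox eats fox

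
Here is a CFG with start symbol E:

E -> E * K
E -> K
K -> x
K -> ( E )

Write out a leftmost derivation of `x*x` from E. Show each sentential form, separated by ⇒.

E⇒E*K⇒K*K⇒x*K⇒x*x

E ⇒ E*K   [E -> E * K]
E*K ⇒ K*K   [E -> K]
K*K ⇒ x*K   [K -> x]
x*K ⇒ x*x   [K -> x]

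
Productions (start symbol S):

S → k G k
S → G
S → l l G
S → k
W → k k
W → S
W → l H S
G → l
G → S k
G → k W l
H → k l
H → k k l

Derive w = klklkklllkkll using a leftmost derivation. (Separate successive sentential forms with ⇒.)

S ⇒ G   [S → G]
G ⇒ kWl   [G → k W l]
kWl ⇒ klHSl   [W → l H S]
klHSl ⇒ klklSl   [H → k l]
klklSl ⇒ klklGl   [S → G]
klklGl ⇒ klklkWll   [G → k W l]
klklkWll ⇒ klklkSll   [W → S]
klklkSll ⇒ klklkkGkll   [S → k G k]
klklkkGkll ⇒ klklkkSkkll   [G → S k]
klklkkSkkll ⇒ klklkkllGkkll   [S → l l G]
klklkkllGkkll ⇒ klklkklllkkll   [G → l]

S ⇒ G ⇒ kWl ⇒ klHSl ⇒ klklSl ⇒ klklGl ⇒ klklkWll ⇒ klklkSll ⇒ klklkkGkll ⇒ klklkkSkkll ⇒ klklkkllGkkll ⇒ klklkklllkkll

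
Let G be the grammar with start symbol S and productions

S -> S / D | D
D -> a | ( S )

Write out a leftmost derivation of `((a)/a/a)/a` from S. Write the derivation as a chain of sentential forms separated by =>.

S => S/D => D/D => (S)/D => (S/D)/D => (S/D/D)/D => (D/D/D)/D => ((S)/D/D)/D => ((D)/D/D)/D => ((a)/D/D)/D => ((a)/a/D)/D => ((a)/a/a)/D => ((a)/a/a)/a

S => S/D   [S -> S / D]
S/D => D/D   [S -> D]
D/D => (S)/D   [D -> ( S )]
(S)/D => (S/D)/D   [S -> S / D]
(S/D)/D => (S/D/D)/D   [S -> S / D]
(S/D/D)/D => (D/D/D)/D   [S -> D]
(D/D/D)/D => ((S)/D/D)/D   [D -> ( S )]
((S)/D/D)/D => ((D)/D/D)/D   [S -> D]
((D)/D/D)/D => ((a)/D/D)/D   [D -> a]
((a)/D/D)/D => ((a)/a/D)/D   [D -> a]
((a)/a/D)/D => ((a)/a/a)/D   [D -> a]
((a)/a/a)/D => ((a)/a/a)/a   [D -> a]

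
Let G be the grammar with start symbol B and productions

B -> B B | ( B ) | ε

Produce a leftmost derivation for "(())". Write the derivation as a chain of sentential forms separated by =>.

B => (B) => ((B)) => (())

B => (B)   [B -> ( B )]
(B) => ((B))   [B -> ( B )]
((B)) => (())   [B -> ε]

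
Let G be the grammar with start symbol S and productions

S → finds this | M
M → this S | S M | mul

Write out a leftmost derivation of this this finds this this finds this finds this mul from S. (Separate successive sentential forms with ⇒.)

S ⇒ M ⇒ this S ⇒ this M ⇒ this S M ⇒ this M M ⇒ this this S M ⇒ this this finds this M ⇒ this this finds this this S ⇒ this this finds this this M ⇒ this this finds this this S M ⇒ this this finds this this finds this M ⇒ this this finds this this finds this S M ⇒ this this finds this this finds this finds this M ⇒ this this finds this this finds this finds this mul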